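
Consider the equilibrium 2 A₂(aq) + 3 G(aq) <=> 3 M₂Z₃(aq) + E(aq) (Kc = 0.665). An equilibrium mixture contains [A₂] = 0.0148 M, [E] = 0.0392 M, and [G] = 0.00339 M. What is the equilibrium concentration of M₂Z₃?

At equilibrium, Kc = [M₂Z₃]³·[E] / ([A₂]²·[G]³) = 0.665.
([M₂Z₃])³·(0.0392) / ((0.0148)²·(0.00339)³) = 0.665
[M₂Z₃]³ = 1.45×10⁻¹⁰ ⇒ [M₂Z₃] = 5.25×10⁻⁴ M

[M₂Z₃] = 5.25×10⁻⁴ M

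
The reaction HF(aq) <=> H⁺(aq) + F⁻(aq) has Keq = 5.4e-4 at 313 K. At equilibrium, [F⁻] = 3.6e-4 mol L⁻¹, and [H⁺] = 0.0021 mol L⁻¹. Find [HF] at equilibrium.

At equilibrium, Keq = [H⁺]·[F⁻] / [HF] = 5.4e-4.
(0.0021)·(3.6e-4) / ([HF]) = 5.4e-4
[HF] = 0.00140 = 0.0014 mol L⁻¹

[HF] = 0.0014 mol L⁻¹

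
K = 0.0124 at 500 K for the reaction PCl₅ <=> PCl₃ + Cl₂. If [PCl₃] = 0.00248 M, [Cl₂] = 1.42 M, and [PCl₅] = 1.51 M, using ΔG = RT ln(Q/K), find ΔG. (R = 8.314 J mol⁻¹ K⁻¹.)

ΔG = -6.95 kJ/mol

Q = [PCl₃]·[Cl₂] / [PCl₅] = (0.00248)·(1.42) / (1.51) = 0.00233
ΔG = RT ln(Q/K) = (8.314 J mol⁻¹ K⁻¹)(500 K) × ln(0.00233/0.0124)
   = (4.157 kJ/mol)(-1.672) = -6.95 kJ/mol
ΔG < 0, so the forward reaction is spontaneous (proceeds forward).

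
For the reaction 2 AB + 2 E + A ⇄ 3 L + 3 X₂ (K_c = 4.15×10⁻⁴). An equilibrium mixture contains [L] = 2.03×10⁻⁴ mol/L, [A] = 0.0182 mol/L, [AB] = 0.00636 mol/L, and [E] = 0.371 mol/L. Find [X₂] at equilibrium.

At equilibrium, K_c = [L]³·[X₂]³ / ([AB]²·[E]²·[A]) = 4.15×10⁻⁴.
(2.03×10⁻⁴)³·([X₂])³ / ((0.00636)²·(0.371)²·(0.0182)) = 4.15×10⁻⁴
[X₂]³ = 5.03 ⇒ [X₂] = 1.71 mol/L

[X₂] = 1.71 mol/L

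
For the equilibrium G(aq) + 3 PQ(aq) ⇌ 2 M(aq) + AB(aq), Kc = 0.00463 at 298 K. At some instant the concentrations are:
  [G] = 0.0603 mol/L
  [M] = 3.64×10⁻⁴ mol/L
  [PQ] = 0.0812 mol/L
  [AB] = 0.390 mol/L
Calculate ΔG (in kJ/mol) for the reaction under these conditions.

Qc = [M]²·[AB] / ([G]·[PQ]³) = (3.64×10⁻⁴)²·(0.390) / ((0.0603)·(0.0812)³) = 0.00160
ΔG = RT ln(Qc/Kc) = (8.314 J mol⁻¹ K⁻¹)(298 K) × ln(0.00160/0.00463)
   = (2.478 kJ/mol)(-1.063) = -2.63 kJ/mol
ΔG < 0, so the forward reaction is spontaneous (proceeds forward).

ΔG = -2.63 kJ/mol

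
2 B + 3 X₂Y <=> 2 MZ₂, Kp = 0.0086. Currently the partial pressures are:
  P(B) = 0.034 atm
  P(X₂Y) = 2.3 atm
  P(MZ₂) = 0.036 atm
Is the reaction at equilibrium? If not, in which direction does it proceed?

Qp = P(MZ₂)² / (P(B)²·P(X₂Y)³) = (0.036)² / ((0.034)²·(2.3)³) = 0.092
Qp = 0.092 > Kp = 0.0086, so the reverse reaction proceeds.

reverse (toward reactants)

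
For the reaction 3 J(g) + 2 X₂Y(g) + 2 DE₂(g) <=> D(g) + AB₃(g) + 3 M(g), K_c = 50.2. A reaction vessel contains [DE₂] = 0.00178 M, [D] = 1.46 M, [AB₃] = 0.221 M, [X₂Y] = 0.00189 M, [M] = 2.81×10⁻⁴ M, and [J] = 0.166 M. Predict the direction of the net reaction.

Q_c = [D]·[AB₃]·[M]³ / ([J]³·[X₂Y]²·[DE₂]²) = (1.46)·(0.221)·(2.81×10⁻⁴)³ / ((0.166)³·(0.00189)²·(0.00178)²) = 138
Q_c = 138 > K_c = 50.2, so the reverse reaction proceeds.

to the left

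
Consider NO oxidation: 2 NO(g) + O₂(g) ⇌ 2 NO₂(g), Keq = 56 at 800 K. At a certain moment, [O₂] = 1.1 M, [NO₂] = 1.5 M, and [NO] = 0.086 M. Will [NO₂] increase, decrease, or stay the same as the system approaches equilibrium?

decrease

Q = [NO₂]² / ([NO]²·[O₂]) = (1.5)² / ((0.086)²·(1.1)) = 280
Q = 280 > Keq = 56: net reverse reaction.
NO₂ is a product, so it decreases.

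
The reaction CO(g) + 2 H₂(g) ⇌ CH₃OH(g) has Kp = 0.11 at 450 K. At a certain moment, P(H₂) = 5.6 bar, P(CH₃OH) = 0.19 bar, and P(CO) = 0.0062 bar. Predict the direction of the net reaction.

to the left

Qp = P(CH₃OH) / (P(CO)·P(H₂)²) = (0.19) / ((0.0062)·(5.6)²) = 0.98
Qp = 0.98 > Kp = 0.11, so the reverse reaction proceeds.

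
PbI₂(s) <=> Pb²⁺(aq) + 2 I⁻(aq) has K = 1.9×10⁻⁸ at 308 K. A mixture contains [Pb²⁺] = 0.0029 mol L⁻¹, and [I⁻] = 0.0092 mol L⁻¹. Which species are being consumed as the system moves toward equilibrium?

Pb²⁺, I⁻ (products)

(PbI₂ is a pure solid — omitted from Q.)
Q = [Pb²⁺]·[I⁻]² = (0.0029)·(0.0092)² = 2.5×10⁻⁷
Q = 2.5×10⁻⁷ > K = 1.9×10⁻⁸: net reverse reaction.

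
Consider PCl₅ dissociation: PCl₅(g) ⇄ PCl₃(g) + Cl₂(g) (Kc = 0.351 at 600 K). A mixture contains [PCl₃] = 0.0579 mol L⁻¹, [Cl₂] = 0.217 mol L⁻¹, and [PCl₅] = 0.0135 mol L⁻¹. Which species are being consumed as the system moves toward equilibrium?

Qc = [PCl₃]·[Cl₂] / [PCl₅] = (0.0579)·(0.217) / (0.0135) = 0.931
Qc = 0.931 > Kc = 0.351: net reverse reaction.

PCl₃, Cl₂ (products)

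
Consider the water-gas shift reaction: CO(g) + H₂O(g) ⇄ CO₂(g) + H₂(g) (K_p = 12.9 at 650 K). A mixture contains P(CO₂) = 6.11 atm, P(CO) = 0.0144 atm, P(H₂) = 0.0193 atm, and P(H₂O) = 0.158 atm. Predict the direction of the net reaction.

Q_p = P(CO₂)·P(H₂) / (P(CO)·P(H₂O)) = (6.11)·(0.0193) / ((0.0144)·(0.158)) = 51.8
Q_p = 51.8 > K_p = 12.9, so the reverse reaction proceeds.

in the reverse direction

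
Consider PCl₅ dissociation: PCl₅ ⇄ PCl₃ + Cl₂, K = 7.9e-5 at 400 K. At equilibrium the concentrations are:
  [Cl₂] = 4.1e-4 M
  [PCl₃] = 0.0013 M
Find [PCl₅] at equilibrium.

At equilibrium, K = [PCl₃]·[Cl₂] / [PCl₅] = 7.9e-5.
(0.0013)·(4.1e-4) / ([PCl₅]) = 7.9e-5
[PCl₅] = 0.00675 = 0.0067 M

[PCl₅] = 0.0067 M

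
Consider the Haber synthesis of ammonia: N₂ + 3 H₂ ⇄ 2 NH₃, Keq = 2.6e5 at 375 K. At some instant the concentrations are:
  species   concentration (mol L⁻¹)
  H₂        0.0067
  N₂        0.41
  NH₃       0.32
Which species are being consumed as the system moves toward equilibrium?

NH₃ (products)

Q = [NH₃]² / ([N₂]·[H₂]³) = (0.32)² / ((0.41)·(0.0067)³) = 8.3e5
Q = 8.3e5 > Keq = 2.6e5: net reverse reaction.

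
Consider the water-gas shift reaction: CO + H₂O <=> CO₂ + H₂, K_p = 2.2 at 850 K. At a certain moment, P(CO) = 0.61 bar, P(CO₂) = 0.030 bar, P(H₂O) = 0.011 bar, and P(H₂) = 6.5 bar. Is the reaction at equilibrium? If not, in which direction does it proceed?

in the reverse direction

Q_p = P(CO₂)·P(H₂) / (P(CO)·P(H₂O)) = (0.030)·(6.5) / ((0.61)·(0.011)) = 29
Q_p = 29 > K_p = 2.2, so the reverse reaction proceeds.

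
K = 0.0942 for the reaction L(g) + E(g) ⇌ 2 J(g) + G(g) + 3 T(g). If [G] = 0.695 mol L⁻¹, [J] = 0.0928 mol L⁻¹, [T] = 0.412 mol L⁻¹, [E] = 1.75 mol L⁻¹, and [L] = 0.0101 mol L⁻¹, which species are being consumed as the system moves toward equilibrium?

L, E (reactants)

Q = [J]²·[G]·[T]³ / ([L]·[E]) = (0.0928)²·(0.695)·(0.412)³ / ((0.0101)·(1.75)) = 0.0237
Q = 0.0237 < K = 0.0942: net forward reaction.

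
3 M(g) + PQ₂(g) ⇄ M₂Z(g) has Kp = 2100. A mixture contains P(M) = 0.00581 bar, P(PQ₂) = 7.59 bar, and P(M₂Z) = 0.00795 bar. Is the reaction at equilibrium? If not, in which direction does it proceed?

reverse (toward reactants)

Qp = P(M₂Z) / (P(M)³·P(PQ₂)) = (0.00795) / ((0.00581)³·(7.59)) = 5340
Qp = 5340 > Kp = 2100, so the reverse reaction proceeds.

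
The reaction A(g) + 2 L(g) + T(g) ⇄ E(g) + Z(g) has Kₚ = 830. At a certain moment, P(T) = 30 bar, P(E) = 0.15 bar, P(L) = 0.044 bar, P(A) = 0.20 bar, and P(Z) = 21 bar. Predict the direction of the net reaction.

Qₚ = P(E)·P(Z) / (P(A)·P(L)²·P(T)) = (0.15)·(21) / ((0.20)·(0.044)²·(30)) = 270
Qₚ = 270 < Kₚ = 830, so the forward reaction proceeds.

forward (toward products)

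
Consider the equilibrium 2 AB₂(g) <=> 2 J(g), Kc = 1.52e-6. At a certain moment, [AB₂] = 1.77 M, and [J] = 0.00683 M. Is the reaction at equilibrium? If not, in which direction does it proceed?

Qc = [J]² / [AB₂]² = (0.00683)² / (1.77)² = 1.49e-5
Qc = 1.49e-5 > Kc = 1.52e-6, so the reverse reaction proceeds.

reverse (toward reactants)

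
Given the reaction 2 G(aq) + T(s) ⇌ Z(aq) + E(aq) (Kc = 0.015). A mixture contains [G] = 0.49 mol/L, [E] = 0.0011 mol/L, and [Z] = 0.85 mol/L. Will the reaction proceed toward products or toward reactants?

to the right

(T is a pure solid — omitted from Qc.)
Qc = [Z]·[E] / [G]² = (0.85)·(0.0011) / (0.49)² = 0.0039
Qc = 0.0039 < Kc = 0.015, so the forward reaction proceeds.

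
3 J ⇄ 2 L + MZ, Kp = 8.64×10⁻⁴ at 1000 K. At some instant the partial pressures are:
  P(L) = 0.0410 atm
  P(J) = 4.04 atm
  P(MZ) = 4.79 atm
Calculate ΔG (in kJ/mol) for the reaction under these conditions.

ΔG = -16.3 kJ/mol

Qp = P(L)²·P(MZ) / P(J)³ = (0.0410)²·(4.79) / (4.04)³ = 1.22×10⁻⁴
ΔG = RT ln(Qp/Kp) = (8.314 J mol⁻¹ K⁻¹)(1000 K) × ln(1.22×10⁻⁴/8.64×10⁻⁴)
   = (8.314 kJ/mol)(-1.958) = -16.3 kJ/mol
ΔG < 0, so the forward reaction is spontaneous (proceeds forward).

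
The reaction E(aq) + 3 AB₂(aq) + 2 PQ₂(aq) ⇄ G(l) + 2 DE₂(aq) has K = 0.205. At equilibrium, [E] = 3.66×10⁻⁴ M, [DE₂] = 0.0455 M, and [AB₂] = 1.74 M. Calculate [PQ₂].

(G is a pure liquid — omitted from K.)
At equilibrium, K = [DE₂]² / ([E]·[AB₂]³·[PQ₂]²) = 0.205.
(0.0455)² / ((3.66×10⁻⁴)·(1.74)³·([PQ₂])²) = 0.205
[PQ₂]² = 5.24 ⇒ [PQ₂] = 2.29 M

[PQ₂] = 2.29 M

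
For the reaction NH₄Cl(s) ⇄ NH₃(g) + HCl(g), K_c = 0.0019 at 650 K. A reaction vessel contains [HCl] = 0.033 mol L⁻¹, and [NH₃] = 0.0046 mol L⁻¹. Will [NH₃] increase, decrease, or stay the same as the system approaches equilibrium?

increase

(NH₄Cl is a pure solid — omitted from Q_c.)
Q_c = [NH₃]·[HCl] = (0.0046)·(0.033) = 1.5e-4
Q_c = 1.5e-4 < K_c = 0.0019: net forward reaction.
NH₃ is a product, so it increases.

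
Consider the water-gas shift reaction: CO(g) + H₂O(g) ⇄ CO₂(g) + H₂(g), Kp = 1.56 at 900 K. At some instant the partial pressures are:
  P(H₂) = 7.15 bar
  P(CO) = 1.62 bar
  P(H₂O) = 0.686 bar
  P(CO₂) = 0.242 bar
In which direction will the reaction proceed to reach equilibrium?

Qp = P(CO₂)·P(H₂) / (P(CO)·P(H₂O)) = (0.242)·(7.15) / ((1.62)·(0.686)) = 1.56
Qp = 1.56 = Kp, so the system is already at equilibrium.

at equilibrium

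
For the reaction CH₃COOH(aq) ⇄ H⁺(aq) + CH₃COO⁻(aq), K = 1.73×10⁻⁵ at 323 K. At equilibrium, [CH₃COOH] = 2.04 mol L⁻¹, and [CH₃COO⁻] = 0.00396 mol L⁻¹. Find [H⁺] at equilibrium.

[H⁺] = 0.00891 mol L⁻¹

At equilibrium, K = [H⁺]·[CH₃COO⁻] / [CH₃COOH] = 1.73×10⁻⁵.
([H⁺])·(0.00396) / (2.04) = 1.73×10⁻⁵
[H⁺] = 0.00891 mol L⁻¹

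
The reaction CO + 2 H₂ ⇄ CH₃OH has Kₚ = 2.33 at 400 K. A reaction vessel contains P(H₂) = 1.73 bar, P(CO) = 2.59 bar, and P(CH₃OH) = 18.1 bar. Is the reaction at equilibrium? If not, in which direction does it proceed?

no net change (already at equilibrium)

Qₚ = P(CH₃OH) / (P(CO)·P(H₂)²) = (18.1) / ((2.59)·(1.73)²) = 2.33
Qₚ = 2.33 = Kₚ, so the system is already at equilibrium.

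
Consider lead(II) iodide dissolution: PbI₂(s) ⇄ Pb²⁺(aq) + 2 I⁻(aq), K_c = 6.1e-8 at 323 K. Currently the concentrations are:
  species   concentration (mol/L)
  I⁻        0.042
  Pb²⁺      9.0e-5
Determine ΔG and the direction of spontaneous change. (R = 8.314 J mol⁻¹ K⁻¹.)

(PbI₂ is a pure solid — omitted from Q_c.)
Q_c = [Pb²⁺]·[I⁻]² = (9.0e-5)·(0.042)² = 1.59e-7
ΔG = RT ln(Q_c/K_c) = (8.314 J mol⁻¹ K⁻¹)(323 K) × ln(1.59e-7/6.1e-8)
   = (2.685 kJ/mol)(0.9580) = 2.57 kJ/mol
ΔG > 0, so the forward reaction is non-spontaneous (proceeds in reverse).

ΔG = 2.57 kJ/mol; the forward reaction is non-spontaneous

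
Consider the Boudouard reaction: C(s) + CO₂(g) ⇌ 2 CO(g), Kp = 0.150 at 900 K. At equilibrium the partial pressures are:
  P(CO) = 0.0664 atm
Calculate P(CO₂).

P(CO₂) = 0.0294 atm

(C is a pure solid — omitted from Kp.)
At equilibrium, Kp = P(CO)² / P(CO₂) = 0.150.
(0.0664)² / (P(CO₂)) = 0.150
P(CO₂) = 0.0294 atm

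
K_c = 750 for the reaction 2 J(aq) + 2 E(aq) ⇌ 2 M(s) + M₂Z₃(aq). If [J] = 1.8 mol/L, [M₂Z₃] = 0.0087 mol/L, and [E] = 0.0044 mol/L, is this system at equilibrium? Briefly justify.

no; Q < K, reaction proceeds forward

(M is a pure solid — omitted from Q_c.)
Q_c = [M₂Z₃] / ([J]²·[E]²) = (0.0087) / ((1.8)²·(0.0044)²) = 140
Q_c = 140 < K_c = 750: net forward reaction.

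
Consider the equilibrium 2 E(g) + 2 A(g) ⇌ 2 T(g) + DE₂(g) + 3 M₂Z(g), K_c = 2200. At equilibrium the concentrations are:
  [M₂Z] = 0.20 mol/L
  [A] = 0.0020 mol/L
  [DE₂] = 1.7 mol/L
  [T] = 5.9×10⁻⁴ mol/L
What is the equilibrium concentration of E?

[E] = 7.3×10⁻⁴ mol/L

At equilibrium, K_c = [T]²·[DE₂]·[M₂Z]³ / ([E]²·[A]²) = 2200.
(5.9×10⁻⁴)²·(1.7)·(0.20)³ / (([E])²·(0.0020)²) = 2200
[E]² = 5.38×10⁻⁷ ⇒ [E] = 7.3×10⁻⁴ mol/L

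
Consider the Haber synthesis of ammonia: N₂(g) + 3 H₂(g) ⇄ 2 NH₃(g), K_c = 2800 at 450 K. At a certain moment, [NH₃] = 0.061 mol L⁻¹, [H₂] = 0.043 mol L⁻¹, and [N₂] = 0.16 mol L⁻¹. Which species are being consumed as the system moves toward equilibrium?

Q_c = [NH₃]² / ([N₂]·[H₂]³) = (0.061)² / ((0.16)·(0.043)³) = 290
Q_c = 290 < K_c = 2800: net forward reaction.

N₂, H₂ (reactants)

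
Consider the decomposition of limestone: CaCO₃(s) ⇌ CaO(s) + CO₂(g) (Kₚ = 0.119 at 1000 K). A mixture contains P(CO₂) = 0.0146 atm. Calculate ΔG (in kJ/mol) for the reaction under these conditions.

ΔG = -17.4 kJ/mol

(CaCO₃, CaO are pure solids — omitted from Qₚ.)
Qₚ = P(CO₂) = 0.0146
ΔG = RT ln(Qₚ/Kₚ) = (8.314 J mol⁻¹ K⁻¹)(1000 K) × ln(0.0146/0.119)
   = (8.314 kJ/mol)(-2.098) = -17.4 kJ/mol
ΔG < 0, so the forward reaction is spontaneous (proceeds forward).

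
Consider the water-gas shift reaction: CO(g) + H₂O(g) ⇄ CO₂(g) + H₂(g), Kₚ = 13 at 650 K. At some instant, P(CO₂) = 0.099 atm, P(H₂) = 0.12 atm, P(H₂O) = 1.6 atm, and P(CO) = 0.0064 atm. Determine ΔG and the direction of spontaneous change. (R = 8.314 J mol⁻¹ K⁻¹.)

Qₚ = P(CO₂)·P(H₂) / (P(CO)·P(H₂O)) = (0.099)·(0.12) / ((0.0064)·(1.6)) = 1.16
ΔG = RT ln(Qₚ/Kₚ) = (8.314 J mol⁻¹ K⁻¹)(650 K) × ln(1.16/13)
   = (5.404 kJ/mol)(-2.417) = -13.1 kJ/mol
ΔG < 0, so the forward reaction is spontaneous (proceeds forward).

ΔG = -13.1 kJ/mol; the forward reaction is spontaneous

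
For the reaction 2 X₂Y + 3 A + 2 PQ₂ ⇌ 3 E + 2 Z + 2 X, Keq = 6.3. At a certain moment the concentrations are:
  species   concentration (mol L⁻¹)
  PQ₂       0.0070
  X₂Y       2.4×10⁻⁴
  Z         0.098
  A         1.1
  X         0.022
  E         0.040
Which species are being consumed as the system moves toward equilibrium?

Q = [E]³·[Z]²·[X]² / ([X₂Y]²·[A]³·[PQ₂]²) = (0.040)³·(0.098)²·(0.022)² / ((2.4×10⁻⁴)²·(1.1)³·(0.0070)²) = 79
Q = 79 > Keq = 6.3: net reverse reaction.

E, Z, X (products)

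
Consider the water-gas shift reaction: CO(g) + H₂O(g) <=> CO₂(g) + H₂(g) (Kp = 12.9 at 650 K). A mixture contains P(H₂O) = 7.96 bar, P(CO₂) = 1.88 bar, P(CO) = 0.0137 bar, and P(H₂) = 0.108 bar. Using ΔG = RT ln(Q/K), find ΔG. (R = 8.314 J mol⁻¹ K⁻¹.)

Qp = P(CO₂)·P(H₂) / (P(CO)·P(H₂O)) = (1.88)·(0.108) / ((0.0137)·(7.96)) = 1.86
ΔG = RT ln(Qp/Kp) = (8.314 J mol⁻¹ K⁻¹)(650 K) × ln(1.86/12.9)
   = (5.404 kJ/mol)(-1.937) = -10.5 kJ/mol
ΔG < 0, so the forward reaction is spontaneous (proceeds forward).

ΔG = -10.5 kJ/mol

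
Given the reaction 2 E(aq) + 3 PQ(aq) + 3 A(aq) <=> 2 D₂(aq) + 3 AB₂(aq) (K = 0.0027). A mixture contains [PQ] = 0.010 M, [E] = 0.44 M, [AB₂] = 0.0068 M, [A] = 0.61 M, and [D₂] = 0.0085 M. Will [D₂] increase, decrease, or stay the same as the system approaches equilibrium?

increase

Q = [D₂]²·[AB₂]³ / ([E]²·[PQ]³·[A]³) = (0.0085)²·(0.0068)³ / ((0.44)²·(0.010)³·(0.61)³) = 5.2×10⁻⁴
Q = 5.2×10⁻⁴ < K = 0.0027: net forward reaction.
D₂ is a product, so it increases.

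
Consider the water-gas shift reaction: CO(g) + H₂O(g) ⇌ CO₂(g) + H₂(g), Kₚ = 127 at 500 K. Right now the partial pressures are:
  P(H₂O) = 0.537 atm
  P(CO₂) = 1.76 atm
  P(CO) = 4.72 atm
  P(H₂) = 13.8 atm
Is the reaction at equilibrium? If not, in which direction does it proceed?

forward (toward products)

Qₚ = P(CO₂)·P(H₂) / (P(CO)·P(H₂O)) = (1.76)·(13.8) / ((4.72)·(0.537)) = 9.58
Qₚ = 9.58 < Kₚ = 127, so the forward reaction proceeds.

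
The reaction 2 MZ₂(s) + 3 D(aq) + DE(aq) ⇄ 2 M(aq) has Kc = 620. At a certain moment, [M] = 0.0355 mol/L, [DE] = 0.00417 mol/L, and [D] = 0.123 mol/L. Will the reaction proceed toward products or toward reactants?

(MZ₂ is a pure solid — omitted from Qc.)
Qc = [M]² / ([D]³·[DE]) = (0.0355)² / ((0.123)³·(0.00417)) = 162
Qc = 162 < Kc = 620, so the forward reaction proceeds.

toward products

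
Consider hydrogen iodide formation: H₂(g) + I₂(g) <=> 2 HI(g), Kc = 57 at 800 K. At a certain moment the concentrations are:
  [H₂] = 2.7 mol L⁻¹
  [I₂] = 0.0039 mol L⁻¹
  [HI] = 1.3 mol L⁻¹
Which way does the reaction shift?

in the reverse direction

Qc = [HI]² / ([H₂]·[I₂]) = (1.3)² / ((2.7)·(0.0039)) = 160
Qc = 160 > Kc = 57, so the reverse reaction proceeds.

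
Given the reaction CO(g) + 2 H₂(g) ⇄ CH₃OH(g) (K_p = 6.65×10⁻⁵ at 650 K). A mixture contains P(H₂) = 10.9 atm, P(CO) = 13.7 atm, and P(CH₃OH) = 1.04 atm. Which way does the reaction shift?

Q_p = P(CH₃OH) / (P(CO)·P(H₂)²) = (1.04) / ((13.7)·(10.9)²) = 6.39×10⁻⁴
Q_p = 6.39×10⁻⁴ > K_p = 6.65×10⁻⁵, so the reverse reaction proceeds.

to the left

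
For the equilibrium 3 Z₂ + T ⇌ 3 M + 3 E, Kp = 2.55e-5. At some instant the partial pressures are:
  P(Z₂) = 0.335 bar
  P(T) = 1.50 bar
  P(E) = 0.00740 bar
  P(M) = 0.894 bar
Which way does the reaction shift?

forward (toward products)

Qp = P(M)³·P(E)³ / (P(Z₂)³·P(T)) = (0.894)³·(0.00740)³ / ((0.335)³·(1.50)) = 5.13e-6
Qp = 5.13e-6 < Kp = 2.55e-5, so the forward reaction proceeds.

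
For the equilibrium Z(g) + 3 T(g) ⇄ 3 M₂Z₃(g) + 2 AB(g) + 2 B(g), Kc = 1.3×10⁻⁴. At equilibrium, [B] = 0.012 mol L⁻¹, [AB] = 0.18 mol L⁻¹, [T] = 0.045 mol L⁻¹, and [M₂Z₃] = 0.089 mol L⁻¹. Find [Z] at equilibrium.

At equilibrium, Kc = [M₂Z₃]³·[AB]²·[B]² / ([Z]·[T]³) = 1.3×10⁻⁴.
(0.089)³·(0.18)²·(0.012)² / (([Z])·(0.045)³) = 1.3×10⁻⁴
[Z] = 0.278 = 0.28 mol L⁻¹

[Z] = 0.28 mol L⁻¹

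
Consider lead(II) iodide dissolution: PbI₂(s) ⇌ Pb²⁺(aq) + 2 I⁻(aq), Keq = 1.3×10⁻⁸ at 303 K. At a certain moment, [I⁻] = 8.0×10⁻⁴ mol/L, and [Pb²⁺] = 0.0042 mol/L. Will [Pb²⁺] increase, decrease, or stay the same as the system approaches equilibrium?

increase

(PbI₂ is a pure solid — omitted from Q.)
Q = [Pb²⁺]·[I⁻]² = (0.0042)·(8.0×10⁻⁴)² = 2.7×10⁻⁹
Q = 2.7×10⁻⁹ < Keq = 1.3×10⁻⁸: net forward reaction.
Pb²⁺ is a product, so it increases.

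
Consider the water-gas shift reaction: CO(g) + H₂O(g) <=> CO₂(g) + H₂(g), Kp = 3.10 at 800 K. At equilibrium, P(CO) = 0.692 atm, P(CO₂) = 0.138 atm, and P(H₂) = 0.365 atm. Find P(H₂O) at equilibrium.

At equilibrium, Kp = P(CO₂)·P(H₂) / (P(CO)·P(H₂O)) = 3.10.
(0.138)·(0.365) / ((0.692)·(P(H₂O))) = 3.10
P(H₂O) = 0.0235 atm

P(H₂O) = 0.0235 atm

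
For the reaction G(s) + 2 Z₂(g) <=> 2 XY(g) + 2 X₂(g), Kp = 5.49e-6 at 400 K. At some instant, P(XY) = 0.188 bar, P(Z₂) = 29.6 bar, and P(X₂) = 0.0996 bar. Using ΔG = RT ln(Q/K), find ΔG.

(G is a pure solid — omitted from Qp.)
Qp = P(XY)²·P(X₂)² / P(Z₂)² = (0.188)²·(0.0996)² / (29.6)² = 4.00e-7
ΔG = RT ln(Qp/Kp) = (8.314 J mol⁻¹ K⁻¹)(400 K) × ln(4.00e-7/5.49e-6)
   = (3.326 kJ/mol)(-2.619) = -8.71 kJ/mol
ΔG < 0, so the forward reaction is spontaneous (proceeds forward).

ΔG = -8.71 kJ/mol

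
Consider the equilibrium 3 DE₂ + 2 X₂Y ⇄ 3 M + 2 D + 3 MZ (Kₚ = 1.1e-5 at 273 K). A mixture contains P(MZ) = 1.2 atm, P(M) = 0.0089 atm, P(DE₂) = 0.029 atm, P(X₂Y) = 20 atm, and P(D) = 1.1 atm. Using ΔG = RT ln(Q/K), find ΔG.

Qₚ = P(M)³·P(D)²·P(MZ)³ / (P(DE₂)³·P(X₂Y)²) = (0.0089)³·(1.1)²·(1.2)³ / ((0.029)³·(20)²) = 1.51e-4
ΔG = RT ln(Qₚ/Kₚ) = (8.314 J mol⁻¹ K⁻¹)(273 K) × ln(1.51e-4/1.1e-5)
   = (2.270 kJ/mol)(2.619) = 5.95 kJ/mol
ΔG > 0, so the forward reaction is non-spontaneous (proceeds in reverse).

ΔG = 5.95 kJ/mol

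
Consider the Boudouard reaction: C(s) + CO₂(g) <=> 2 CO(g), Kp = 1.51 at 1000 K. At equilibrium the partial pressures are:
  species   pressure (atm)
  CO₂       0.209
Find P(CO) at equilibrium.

P(CO) = 0.562 atm

(C is a pure solid — omitted from Kp.)
At equilibrium, Kp = P(CO)² / P(CO₂) = 1.51.
(P(CO))² / (0.209) = 1.51
P(CO)² = 0.316 ⇒ P(CO) = 0.562 atm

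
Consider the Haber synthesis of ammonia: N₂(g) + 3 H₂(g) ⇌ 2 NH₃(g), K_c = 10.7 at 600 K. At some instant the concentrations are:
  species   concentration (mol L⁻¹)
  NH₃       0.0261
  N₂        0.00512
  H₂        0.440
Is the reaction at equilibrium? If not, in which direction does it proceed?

to the right

Q_c = [NH₃]² / ([N₂]·[H₂]³) = (0.0261)² / ((0.00512)·(0.440)³) = 1.56
Q_c = 1.56 < K_c = 10.7, so the forward reaction proceeds.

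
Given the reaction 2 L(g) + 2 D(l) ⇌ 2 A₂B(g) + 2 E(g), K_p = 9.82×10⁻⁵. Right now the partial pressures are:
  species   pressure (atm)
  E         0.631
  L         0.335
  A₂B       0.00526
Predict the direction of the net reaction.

(D is a pure liquid — omitted from Q_p.)
Q_p = P(A₂B)²·P(E)² / P(L)² = (0.00526)²·(0.631)² / (0.335)² = 9.82×10⁻⁵
Q_p = 9.82×10⁻⁵ = K_p, so the system is already at equilibrium.

at equilibrium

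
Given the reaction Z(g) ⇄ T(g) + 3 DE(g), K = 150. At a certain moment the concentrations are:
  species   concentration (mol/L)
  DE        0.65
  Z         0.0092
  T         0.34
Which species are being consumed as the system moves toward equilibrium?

Z (reactants)

Q = [T]·[DE]³ / [Z] = (0.34)·(0.65)³ / (0.0092) = 10
Q = 10 < K = 150: net forward reaction.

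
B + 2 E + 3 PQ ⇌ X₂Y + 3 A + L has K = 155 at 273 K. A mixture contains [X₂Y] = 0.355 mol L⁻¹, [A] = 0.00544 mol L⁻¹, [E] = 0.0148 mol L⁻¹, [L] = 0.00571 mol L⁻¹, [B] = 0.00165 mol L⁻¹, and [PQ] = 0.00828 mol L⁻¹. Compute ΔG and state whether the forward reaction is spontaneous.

ΔG = 5.28 kJ/mol; the forward reaction is non-spontaneous

Q = [X₂Y]·[A]³·[L] / ([B]·[E]²·[PQ]³) = (0.355)·(0.00544)³·(0.00571) / ((0.00165)·(0.0148)²·(0.00828)³) = 1590
ΔG = RT ln(Q/K) = (8.314 J mol⁻¹ K⁻¹)(273 K) × ln(1590/155)
   = (2.270 kJ/mol)(2.328) = 5.28 kJ/mol
ΔG > 0, so the forward reaction is non-spontaneous (proceeds in reverse).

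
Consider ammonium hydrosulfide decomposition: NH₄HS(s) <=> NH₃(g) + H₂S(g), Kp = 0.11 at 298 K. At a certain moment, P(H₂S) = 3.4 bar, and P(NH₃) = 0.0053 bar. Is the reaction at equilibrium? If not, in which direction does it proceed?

to the right

(NH₄HS is a pure solid — omitted from Qp.)
Qp = P(NH₃)·P(H₂S) = (0.0053)·(3.4) = 0.018
Qp = 0.018 < Kp = 0.11, so the forward reaction proceeds.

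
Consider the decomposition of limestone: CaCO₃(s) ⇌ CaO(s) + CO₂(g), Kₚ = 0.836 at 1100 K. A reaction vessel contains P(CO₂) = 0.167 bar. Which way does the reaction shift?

forward (toward products)

(CaCO₃, CaO are pure solids — omitted from Qₚ.)
Qₚ = P(CO₂) = 0.167
Qₚ = 0.167 < Kₚ = 0.836, so the forward reaction proceeds.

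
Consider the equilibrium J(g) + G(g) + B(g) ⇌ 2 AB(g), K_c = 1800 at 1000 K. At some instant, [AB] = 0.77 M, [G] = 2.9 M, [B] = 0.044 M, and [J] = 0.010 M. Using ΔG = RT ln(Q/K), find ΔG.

Q_c = [AB]² / ([J]·[G]·[B]) = (0.77)² / ((0.010)·(2.9)·(0.044)) = 465
ΔG = RT ln(Q_c/K_c) = (8.314 J mol⁻¹ K⁻¹)(1000 K) × ln(465/1800)
   = (8.314 kJ/mol)(-1.354) = -11.3 kJ/mol
ΔG < 0, so the forward reaction is spontaneous (proceeds forward).

ΔG = -11.3 kJ/mol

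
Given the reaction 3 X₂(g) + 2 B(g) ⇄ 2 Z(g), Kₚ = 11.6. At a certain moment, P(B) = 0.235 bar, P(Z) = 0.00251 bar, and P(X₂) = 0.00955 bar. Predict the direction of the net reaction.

Qₚ = P(Z)² / (P(X₂)³·P(B)²) = (0.00251)² / ((0.00955)³·(0.235)²) = 131
Qₚ = 131 > Kₚ = 11.6, so the reverse reaction proceeds.

toward reactants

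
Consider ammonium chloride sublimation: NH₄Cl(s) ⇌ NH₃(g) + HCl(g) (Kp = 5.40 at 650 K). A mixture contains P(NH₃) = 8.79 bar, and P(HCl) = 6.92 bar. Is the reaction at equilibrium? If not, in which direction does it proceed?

reverse (toward reactants)

(NH₄Cl is a pure solid — omitted from Qp.)
Qp = P(NH₃)·P(HCl) = (8.79)·(6.92) = 60.8
Qp = 60.8 > Kp = 5.40, so the reverse reaction proceeds.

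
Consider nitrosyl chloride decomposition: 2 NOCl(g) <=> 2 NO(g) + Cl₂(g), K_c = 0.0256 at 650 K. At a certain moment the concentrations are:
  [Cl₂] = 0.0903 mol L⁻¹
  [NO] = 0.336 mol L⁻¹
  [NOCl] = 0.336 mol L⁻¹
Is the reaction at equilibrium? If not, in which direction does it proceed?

Q_c = [NO]²·[Cl₂] / [NOCl]² = (0.336)²·(0.0903) / (0.336)² = 0.0903
Q_c = 0.0903 > K_c = 0.0256, so the reverse reaction proceeds.

to the left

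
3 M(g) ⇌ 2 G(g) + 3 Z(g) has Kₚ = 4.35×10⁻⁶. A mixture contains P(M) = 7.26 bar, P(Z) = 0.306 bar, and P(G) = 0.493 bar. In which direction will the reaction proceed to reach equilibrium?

reverse (toward reactants)

Qₚ = P(G)²·P(Z)³ / P(M)³ = (0.493)²·(0.306)³ / (7.26)³ = 1.82×10⁻⁵
Qₚ = 1.82×10⁻⁵ > Kₚ = 4.35×10⁻⁶, so the reverse reaction proceeds.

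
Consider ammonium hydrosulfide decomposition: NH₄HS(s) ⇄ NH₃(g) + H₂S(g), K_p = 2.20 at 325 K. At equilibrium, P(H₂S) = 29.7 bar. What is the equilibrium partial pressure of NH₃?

(NH₄HS is a pure solid — omitted from K_p.)
At equilibrium, K_p = P(NH₃)·P(H₂S) = 2.20.
(P(NH₃))·(29.7) = 2.20
P(NH₃) = 0.0741 bar

P(NH₃) = 0.0741 bar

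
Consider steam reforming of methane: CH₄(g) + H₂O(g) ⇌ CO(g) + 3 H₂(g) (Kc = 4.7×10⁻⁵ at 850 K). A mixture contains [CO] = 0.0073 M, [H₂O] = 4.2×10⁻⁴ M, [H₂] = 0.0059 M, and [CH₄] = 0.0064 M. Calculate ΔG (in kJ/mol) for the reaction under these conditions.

ΔG = 17.5 kJ/mol

Qc = [CO]·[H₂]³ / ([CH₄]·[H₂O]) = (0.0073)·(0.0059)³ / ((0.0064)·(4.2×10⁻⁴)) = 5.58×10⁻⁴
ΔG = RT ln(Qc/Kc) = (8.314 J mol⁻¹ K⁻¹)(850 K) × ln(5.58×10⁻⁴/4.7×10⁻⁵)
   = (7.067 kJ/mol)(2.474) = 17.5 kJ/mol
ΔG > 0, so the forward reaction is non-spontaneous (proceeds in reverse).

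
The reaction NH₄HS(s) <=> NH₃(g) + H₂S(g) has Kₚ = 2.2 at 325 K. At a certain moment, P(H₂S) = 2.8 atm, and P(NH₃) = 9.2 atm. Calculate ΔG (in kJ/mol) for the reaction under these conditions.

(NH₄HS is a pure solid — omitted from Qₚ.)
Qₚ = P(NH₃)·P(H₂S) = (9.2)·(2.8) = 25.8
ΔG = RT ln(Qₚ/Kₚ) = (8.314 J mol⁻¹ K⁻¹)(325 K) × ln(25.8/2.2)
   = (2.702 kJ/mol)(2.462) = 6.65 kJ/mol
ΔG > 0, so the forward reaction is non-spontaneous (proceeds in reverse).

ΔG = 6.65 kJ/mol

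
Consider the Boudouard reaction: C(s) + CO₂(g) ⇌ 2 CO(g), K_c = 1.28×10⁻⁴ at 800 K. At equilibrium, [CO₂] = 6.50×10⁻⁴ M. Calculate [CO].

(C is a pure solid — omitted from K_c.)
At equilibrium, K_c = [CO]² / [CO₂] = 1.28×10⁻⁴.
([CO])² / (6.50×10⁻⁴) = 1.28×10⁻⁴
[CO]² = 8.32×10⁻⁸ ⇒ [CO] = 2.88×10⁻⁴ M

[CO] = 2.88×10⁻⁴ M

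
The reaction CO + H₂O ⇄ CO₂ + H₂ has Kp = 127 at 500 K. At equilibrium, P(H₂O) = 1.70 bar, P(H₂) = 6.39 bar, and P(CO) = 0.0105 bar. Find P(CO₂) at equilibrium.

P(CO₂) = 0.355 bar

At equilibrium, Kp = P(CO₂)·P(H₂) / (P(CO)·P(H₂O)) = 127.
(P(CO₂))·(6.39) / ((0.0105)·(1.70)) = 127
P(CO₂) = 0.355 bar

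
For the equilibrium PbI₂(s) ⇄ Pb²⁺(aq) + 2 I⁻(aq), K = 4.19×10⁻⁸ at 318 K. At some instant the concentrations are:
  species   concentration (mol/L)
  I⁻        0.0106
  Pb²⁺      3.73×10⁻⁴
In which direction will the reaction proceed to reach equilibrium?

(PbI₂ is a pure solid — omitted from Q.)
Q = [Pb²⁺]·[I⁻]² = (3.73×10⁻⁴)·(0.0106)² = 4.19×10⁻⁸
Q = 4.19×10⁻⁸ = K, so the system is already at equilibrium.

at equilibrium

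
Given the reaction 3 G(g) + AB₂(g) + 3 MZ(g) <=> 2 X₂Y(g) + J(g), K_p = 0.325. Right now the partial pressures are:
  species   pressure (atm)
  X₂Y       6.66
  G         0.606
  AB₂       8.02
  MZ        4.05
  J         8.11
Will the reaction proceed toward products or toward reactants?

to the left

Q_p = P(X₂Y)²·P(J) / (P(G)³·P(AB₂)·P(MZ)³) = (6.66)²·(8.11) / ((0.606)³·(8.02)·(4.05)³) = 3.03
Q_p = 3.03 > K_p = 0.325, so the reverse reaction proceeds.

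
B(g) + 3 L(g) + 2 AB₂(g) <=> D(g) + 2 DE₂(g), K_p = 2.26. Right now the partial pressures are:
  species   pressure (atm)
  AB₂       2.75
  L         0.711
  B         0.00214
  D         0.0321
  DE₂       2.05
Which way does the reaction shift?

Q_p = P(D)·P(DE₂)² / (P(B)·P(L)³·P(AB₂)²) = (0.0321)·(2.05)² / ((0.00214)·(0.711)³·(2.75)²) = 23.2
Q_p = 23.2 > K_p = 2.26, so the reverse reaction proceeds.

to the left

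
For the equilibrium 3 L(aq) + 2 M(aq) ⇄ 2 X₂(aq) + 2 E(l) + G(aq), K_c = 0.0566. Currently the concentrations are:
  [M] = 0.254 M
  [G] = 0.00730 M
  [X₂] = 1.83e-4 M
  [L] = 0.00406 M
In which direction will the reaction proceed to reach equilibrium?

(E is a pure liquid — omitted from Q_c.)
Q_c = [X₂]²·[G] / ([L]³·[M]²) = (1.83e-4)²·(0.00730) / ((0.00406)³·(0.254)²) = 0.0566
Q_c = 0.0566 = K_c, so the system is already at equilibrium.

no net change (already at equilibrium)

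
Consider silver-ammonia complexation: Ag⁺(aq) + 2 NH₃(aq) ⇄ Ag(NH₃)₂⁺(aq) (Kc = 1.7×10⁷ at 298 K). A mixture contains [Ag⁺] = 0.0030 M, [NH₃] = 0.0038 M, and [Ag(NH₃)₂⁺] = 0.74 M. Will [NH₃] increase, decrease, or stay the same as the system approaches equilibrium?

stay the same

Qc = [Ag(NH₃)₂⁺] / ([Ag⁺]·[NH₃]²) = (0.74) / ((0.0030)·(0.0038)²) = 1.7×10⁷
Qc = 1.7×10⁷ = Kc; the system is at equilibrium.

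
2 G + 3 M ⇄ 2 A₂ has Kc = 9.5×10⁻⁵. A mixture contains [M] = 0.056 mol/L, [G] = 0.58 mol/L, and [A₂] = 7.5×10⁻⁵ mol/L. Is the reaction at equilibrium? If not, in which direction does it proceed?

Qc = [A₂]² / ([G]²·[M]³) = (7.5×10⁻⁵)² / ((0.58)²·(0.056)³) = 9.5×10⁻⁵
Qc = 9.5×10⁻⁵ = Kc, so the system is already at equilibrium.

no net change (already at equilibrium)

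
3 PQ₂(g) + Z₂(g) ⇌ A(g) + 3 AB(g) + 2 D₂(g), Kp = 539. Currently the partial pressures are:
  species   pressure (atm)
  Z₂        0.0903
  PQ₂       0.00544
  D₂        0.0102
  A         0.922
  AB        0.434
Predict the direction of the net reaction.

Qp = P(A)·P(AB)³·P(D₂)² / (P(PQ₂)³·P(Z₂)) = (0.922)·(0.434)³·(0.0102)² / ((0.00544)³·(0.0903)) = 539
Qp = 539 = Kp, so the system is already at equilibrium.

neither direction; the system is at equilibrium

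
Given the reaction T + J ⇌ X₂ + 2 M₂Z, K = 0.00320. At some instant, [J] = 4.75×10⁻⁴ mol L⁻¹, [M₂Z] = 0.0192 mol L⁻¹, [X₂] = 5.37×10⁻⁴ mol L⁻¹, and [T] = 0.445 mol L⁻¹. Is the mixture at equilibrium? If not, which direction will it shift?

no; Q < K, reaction proceeds forward

Q = [X₂]·[M₂Z]² / ([T]·[J]) = (5.37×10⁻⁴)·(0.0192)² / ((0.445)·(4.75×10⁻⁴)) = 9.37×10⁻⁴
Q = 9.37×10⁻⁴ < K = 0.00320: net forward reaction.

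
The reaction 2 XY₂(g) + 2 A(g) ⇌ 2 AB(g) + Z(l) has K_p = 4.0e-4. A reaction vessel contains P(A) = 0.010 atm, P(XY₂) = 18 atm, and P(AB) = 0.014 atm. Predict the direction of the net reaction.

in the reverse direction

(Z is a pure liquid — omitted from Q_p.)
Q_p = P(AB)² / (P(XY₂)²·P(A)²) = (0.014)² / ((18)²·(0.010)²) = 0.0060
Q_p = 0.0060 > K_p = 4.0e-4, so the reverse reaction proceeds.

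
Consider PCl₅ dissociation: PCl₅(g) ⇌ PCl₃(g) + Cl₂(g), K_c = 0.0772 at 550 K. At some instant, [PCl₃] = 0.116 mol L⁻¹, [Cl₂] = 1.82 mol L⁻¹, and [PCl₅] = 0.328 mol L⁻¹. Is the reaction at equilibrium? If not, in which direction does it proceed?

Q_c = [PCl₃]·[Cl₂] / [PCl₅] = (0.116)·(1.82) / (0.328) = 0.644
Q_c = 0.644 > K_c = 0.0772, so the reverse reaction proceeds.

toward reactants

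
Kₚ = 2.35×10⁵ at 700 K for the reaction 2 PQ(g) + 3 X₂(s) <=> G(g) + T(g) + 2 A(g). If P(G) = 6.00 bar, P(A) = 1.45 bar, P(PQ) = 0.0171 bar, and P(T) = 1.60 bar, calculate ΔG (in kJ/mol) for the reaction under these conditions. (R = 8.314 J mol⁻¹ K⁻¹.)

ΔG = -7.13 kJ/mol

(X₂ is a pure solid — omitted from Qₚ.)
Qₚ = P(G)·P(T)·P(A)² / P(PQ)² = (6.00)·(1.60)·(1.45)² / (0.0171)² = 69000
ΔG = RT ln(Qₚ/Kₚ) = (8.314 J mol⁻¹ K⁻¹)(700 K) × ln(69000/2.35×10⁵)
   = (5.820 kJ/mol)(-1.225) = -7.13 kJ/mol
ΔG < 0, so the forward reaction is spontaneous (proceeds forward).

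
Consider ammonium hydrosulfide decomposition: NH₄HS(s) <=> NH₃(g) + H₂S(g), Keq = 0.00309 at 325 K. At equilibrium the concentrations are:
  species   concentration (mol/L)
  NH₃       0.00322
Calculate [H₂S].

[H₂S] = 0.960 mol/L

(NH₄HS is a pure solid — omitted from Keq.)
At equilibrium, Keq = [NH₃]·[H₂S] = 0.00309.
(0.00322)·([H₂S]) = 0.00309
[H₂S] = 0.960 mol/L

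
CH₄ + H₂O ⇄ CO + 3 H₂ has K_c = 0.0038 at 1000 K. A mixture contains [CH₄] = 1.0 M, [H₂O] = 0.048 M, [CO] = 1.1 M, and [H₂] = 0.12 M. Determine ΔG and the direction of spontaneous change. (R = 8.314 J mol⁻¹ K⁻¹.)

Q_c = [CO]·[H₂]³ / ([CH₄]·[H₂O]) = (1.1)·(0.12)³ / ((1.0)·(0.048)) = 0.0396
ΔG = RT ln(Q_c/K_c) = (8.314 J mol⁻¹ K⁻¹)(1000 K) × ln(0.0396/0.0038)
   = (8.314 kJ/mol)(2.344) = 19.5 kJ/mol
ΔG > 0, so the forward reaction is non-spontaneous (proceeds in reverse).

ΔG = 19.5 kJ/mol; the forward reaction is non-spontaneous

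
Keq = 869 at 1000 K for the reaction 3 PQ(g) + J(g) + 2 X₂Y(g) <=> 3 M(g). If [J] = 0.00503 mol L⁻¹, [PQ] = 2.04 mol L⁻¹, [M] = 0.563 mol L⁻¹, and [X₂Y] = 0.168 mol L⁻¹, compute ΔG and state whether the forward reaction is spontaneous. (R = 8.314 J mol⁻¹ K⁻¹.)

ΔG = -14.7 kJ/mol; the forward reaction is spontaneous

Q = [M]³ / ([PQ]³·[J]·[X₂Y]²) = (0.563)³ / ((2.04)³·(0.00503)·(0.168)²) = 148
ΔG = RT ln(Q/Keq) = (8.314 J mol⁻¹ K⁻¹)(1000 K) × ln(148/869)
   = (8.314 kJ/mol)(-1.770) = -14.7 kJ/mol
ΔG < 0, so the forward reaction is spontaneous (proceeds forward).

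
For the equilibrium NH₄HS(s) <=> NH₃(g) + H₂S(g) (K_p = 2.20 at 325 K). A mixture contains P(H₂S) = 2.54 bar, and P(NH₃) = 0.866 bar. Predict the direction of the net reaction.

(NH₄HS is a pure solid — omitted from Q_p.)
Q_p = P(NH₃)·P(H₂S) = (0.866)·(2.54) = 2.20
Q_p = 2.20 = K_p, so the system is already at equilibrium.

no net change (already at equilibrium)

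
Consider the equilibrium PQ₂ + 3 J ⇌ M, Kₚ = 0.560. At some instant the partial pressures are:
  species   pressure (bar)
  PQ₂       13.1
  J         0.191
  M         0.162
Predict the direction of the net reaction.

toward reactants

Qₚ = P(M) / (P(PQ₂)·P(J)³) = (0.162) / ((13.1)·(0.191)³) = 1.77
Qₚ = 1.77 > Kₚ = 0.560, so the reverse reaction proceeds.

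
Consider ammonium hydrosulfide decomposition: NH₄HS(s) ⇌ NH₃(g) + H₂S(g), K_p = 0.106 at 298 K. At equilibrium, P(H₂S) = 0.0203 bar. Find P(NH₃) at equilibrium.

P(NH₃) = 5.22 bar

(NH₄HS is a pure solid — omitted from K_p.)
At equilibrium, K_p = P(NH₃)·P(H₂S) = 0.106.
(P(NH₃))·(0.0203) = 0.106
P(NH₃) = 5.22 bar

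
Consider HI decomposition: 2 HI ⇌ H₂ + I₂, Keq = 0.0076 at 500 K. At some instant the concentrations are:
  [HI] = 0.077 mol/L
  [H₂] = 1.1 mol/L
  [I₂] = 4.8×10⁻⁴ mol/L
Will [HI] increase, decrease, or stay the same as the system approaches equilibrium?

Q = [H₂]·[I₂] / [HI]² = (1.1)·(4.8×10⁻⁴) / (0.077)² = 0.089
Q = 0.089 > Keq = 0.0076: net reverse reaction.
HI is a reactant, so it increases.

increase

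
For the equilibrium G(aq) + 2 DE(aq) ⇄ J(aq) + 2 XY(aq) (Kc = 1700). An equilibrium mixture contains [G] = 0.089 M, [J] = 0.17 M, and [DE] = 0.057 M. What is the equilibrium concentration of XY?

[XY] = 1.7 M

At equilibrium, Kc = [J]·[XY]² / ([G]·[DE]²) = 1700.
(0.17)·([XY])² / ((0.089)·(0.057)²) = 1700
[XY]² = 2.89 ⇒ [XY] = 1.7 M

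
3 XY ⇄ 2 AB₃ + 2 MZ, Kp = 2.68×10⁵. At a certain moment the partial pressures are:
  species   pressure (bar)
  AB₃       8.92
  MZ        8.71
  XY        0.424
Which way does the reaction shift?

Qp = P(AB₃)²·P(MZ)² / P(XY)³ = (8.92)²·(8.71)² / (0.424)³ = 79200
Qp = 79200 < Kp = 2.68×10⁵, so the forward reaction proceeds.

toward products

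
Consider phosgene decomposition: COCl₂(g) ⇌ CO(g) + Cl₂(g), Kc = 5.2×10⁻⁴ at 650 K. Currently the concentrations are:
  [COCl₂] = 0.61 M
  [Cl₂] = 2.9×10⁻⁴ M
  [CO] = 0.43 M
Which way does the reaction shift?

in the forward direction

Qc = [CO]·[Cl₂] / [COCl₂] = (0.43)·(2.9×10⁻⁴) / (0.61) = 2.0×10⁻⁴
Qc = 2.0×10⁻⁴ < Kc = 5.2×10⁻⁴, so the forward reaction proceeds.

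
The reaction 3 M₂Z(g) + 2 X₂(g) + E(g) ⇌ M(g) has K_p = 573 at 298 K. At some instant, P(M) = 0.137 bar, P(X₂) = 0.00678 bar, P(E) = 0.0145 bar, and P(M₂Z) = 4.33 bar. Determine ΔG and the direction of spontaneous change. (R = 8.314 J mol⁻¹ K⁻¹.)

ΔG = 3.68 kJ/mol; the forward reaction is non-spontaneous

Q_p = P(M) / (P(M₂Z)³·P(X₂)²·P(E)) = (0.137) / ((4.33)³·(0.00678)²·(0.0145)) = 2530
ΔG = RT ln(Q_p/K_p) = (8.314 J mol⁻¹ K⁻¹)(298 K) × ln(2530/573)
   = (2.478 kJ/mol)(1.485) = 3.68 kJ/mol
ΔG > 0, so the forward reaction is non-spontaneous (proceeds in reverse).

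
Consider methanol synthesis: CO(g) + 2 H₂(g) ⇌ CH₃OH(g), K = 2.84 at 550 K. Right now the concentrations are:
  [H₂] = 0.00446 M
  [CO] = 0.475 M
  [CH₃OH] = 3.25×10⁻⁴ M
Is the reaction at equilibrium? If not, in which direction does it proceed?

in the reverse direction

Q = [CH₃OH] / ([CO]·[H₂]²) = (3.25×10⁻⁴) / ((0.475)·(0.00446)²) = 34.4
Q = 34.4 > K = 2.84, so the reverse reaction proceeds.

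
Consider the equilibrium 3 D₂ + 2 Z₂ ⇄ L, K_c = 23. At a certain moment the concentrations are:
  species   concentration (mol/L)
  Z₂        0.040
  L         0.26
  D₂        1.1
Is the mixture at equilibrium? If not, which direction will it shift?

no; Q > K, reaction proceeds in reverse

Q_c = [L] / ([D₂]³·[Z₂]²) = (0.26) / ((1.1)³·(0.040)²) = 120
Q_c = 120 > K_c = 23: net reverse reaction.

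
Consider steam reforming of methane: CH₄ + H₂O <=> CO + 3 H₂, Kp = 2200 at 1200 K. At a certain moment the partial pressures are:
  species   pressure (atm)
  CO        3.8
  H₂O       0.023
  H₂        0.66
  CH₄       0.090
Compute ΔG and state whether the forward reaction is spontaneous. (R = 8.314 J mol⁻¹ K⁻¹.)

Qp = P(CO)·P(H₂)³ / (P(CH₄)·P(H₂O)) = (3.8)·(0.66)³ / ((0.090)·(0.023)) = 528
ΔG = RT ln(Qp/Kp) = (8.314 J mol⁻¹ K⁻¹)(1200 K) × ln(528/2200)
   = (9.977 kJ/mol)(-1.427) = -14.2 kJ/mol
ΔG < 0, so the forward reaction is spontaneous (proceeds forward).

ΔG = -14.2 kJ/mol; the forward reaction is spontaneous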